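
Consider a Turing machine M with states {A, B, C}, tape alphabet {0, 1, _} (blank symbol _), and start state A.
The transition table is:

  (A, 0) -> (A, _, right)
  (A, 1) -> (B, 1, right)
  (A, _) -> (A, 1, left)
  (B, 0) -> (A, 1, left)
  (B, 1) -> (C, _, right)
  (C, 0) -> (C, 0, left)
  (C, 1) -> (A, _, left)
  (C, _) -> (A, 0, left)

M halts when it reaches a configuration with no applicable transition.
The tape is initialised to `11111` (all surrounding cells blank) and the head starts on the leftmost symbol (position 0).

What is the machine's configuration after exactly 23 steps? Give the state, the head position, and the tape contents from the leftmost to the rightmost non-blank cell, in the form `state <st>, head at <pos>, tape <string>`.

state C, head at 1, tape 1_011

state=A head=0 tape=[1]1111   (A,1)→(B,1,right)
state=B head=1 tape=1[1]111   (B,1)→(C,_,right)
state=C head=2 tape=1_[1]11   (C,1)→(A,_,left)
state=A head=1 tape=1[_]_11   (A,_)→(A,1,left)
state=A head=0 tape=[1]1_11   (A,1)→(B,1,right)
state=B head=1 tape=1[1]_11   (B,1)→(C,_,right)
state=C head=2 tape=1_[_]11   (C,_)→(A,0,left)
state=A head=1 tape=1[_]011   (A,_)→(A,1,left)
state=A head=0 tape=[1]1011   (A,1)→(B,1,right)
state=B head=1 tape=1[1]011   (B,1)→(C,_,right)
state=C head=2 tape=1_[0]11   (C,0)→(C,0,left)
state=C head=1 tape=1[_]011   (C,_)→(A,0,left)
state=A head=0 tape=[1]0011   (A,1)→(B,1,right)
state=B head=1 tape=1[0]011   (B,0)→(A,1,left)
state=A head=0 tape=[1]1011   (A,1)→(B,1,right)
state=B head=1 tape=1[1]011   (B,1)→(C,_,right)
state=C head=2 tape=1_[0]11   (C,0)→(C,0,left)
state=C head=1 tape=1[_]011   (C,_)→(A,0,left)
state=A head=0 tape=[1]0011   (A,1)→(B,1,right)
state=B head=1 tape=1[0]011   (B,0)→(A,1,left)
state=A head=0 tape=[1]1011   (A,1)→(B,1,right)
state=B head=1 tape=1[1]011   (B,1)→(C,_,right)
state=C head=2 tape=1_[0]11   (C,0)→(C,0,left)
state=C head=1 tape=1[_]011
After 23 steps: state C, head at 1, tape 1_011.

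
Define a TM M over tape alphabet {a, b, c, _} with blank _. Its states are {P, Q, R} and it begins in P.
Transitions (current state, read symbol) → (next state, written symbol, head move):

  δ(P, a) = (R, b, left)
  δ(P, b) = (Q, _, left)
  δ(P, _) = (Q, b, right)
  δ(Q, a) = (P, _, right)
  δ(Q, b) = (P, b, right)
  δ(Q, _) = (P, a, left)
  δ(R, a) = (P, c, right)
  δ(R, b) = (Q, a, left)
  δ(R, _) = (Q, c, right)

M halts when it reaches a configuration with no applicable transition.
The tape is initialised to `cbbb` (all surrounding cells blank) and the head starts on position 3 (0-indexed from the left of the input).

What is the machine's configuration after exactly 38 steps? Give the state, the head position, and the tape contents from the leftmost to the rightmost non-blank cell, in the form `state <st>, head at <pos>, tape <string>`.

P | cbb[b]_______   read b → write _, move left, go to Q
Q | cb[b]________   read b → write b, move right, go to P
P | cbb[_]_______   read _ → write b, move right, go to Q
Q | cbbb[_]______   read _ → write a, move left, go to P
P | cbb[b]a______   read b → write _, move left, go to Q
Q | cb[b]_a______   read b → write b, move right, go to P
P | cbb[_]a______   read _ → write b, move right, go to Q
Q | cbbb[a]______   read a → write _, move right, go to P
P | cbbb_[_]_____   read _ → write b, move right, go to Q
Q | cbbb_b[_]____   read _ → write a, move left, go to P
P | cbbb_[b]a____   read b → write _, move left, go to Q
Q | cbbb[_]_a____   read _ → write a, move left, go to P
P | cbb[b]a_a____   read b → write _, move left, go to Q
Q | cb[b]_a_a____   read b → write b, move right, go to P
P | cbb[_]a_a____   read _ → write b, move right, go to Q
Q | cbbb[a]_a____   read a → write _, move right, go to P
P | cbbb_[_]a____   read _ → write b, move right, go to Q
Q | cbbb_b[a]____   read a → write _, move right, go to P
P | cbbb_b_[_]___   read _ → write b, move right, go to Q
Q | cbbb_b_b[_]__   read _ → write a, move left, go to P
P | cbbb_b_[b]a__   read b → write _, move left, go to Q
Q | cbbb_b[_]_a__   read _ → write a, move left, go to P
P | cbbb_[b]a_a__   read b → write _, move left, go to Q
Q | cbbb[_]_a_a__   read _ → write a, move left, go to P
P | cbb[b]a_a_a__   read b → write _, move left, go to Q
Q | cb[b]_a_a_a__   read b → write b, move right, go to P
P | cbb[_]a_a_a__   read _ → write b, move right, go to Q
Q | cbbb[a]_a_a__   read a → write _, move right, go to P
P | cbbb_[_]a_a__   read _ → write b, move right, go to Q
Q | cbbb_b[a]_a__   read a → write _, move right, go to P
P | cbbb_b_[_]a__   read _ → write b, move right, go to Q
Q | cbbb_b_b[a]__   read a → write _, move right, go to P
P | cbbb_b_b_[_]_   read _ → write b, move right, go to Q
Q | cbbb_b_b_b[_]   read _ → write a, move left, go to P
P | cbbb_b_b_[b]a   read b → write _, move left, go to Q
Q | cbbb_b_b[_]_a   read _ → write a, move left, go to P
P | cbbb_b_[b]a_a   read b → write _, move left, go to Q
Q | cbbb_b[_]_a_a   read _ → write a, move left, go to P
P | cbbb_[b]a_a_a
After 38 steps: state P, head at 5, tape cbbb_ba_a_a.

state P, head at 5, tape cbbb_ba_a_a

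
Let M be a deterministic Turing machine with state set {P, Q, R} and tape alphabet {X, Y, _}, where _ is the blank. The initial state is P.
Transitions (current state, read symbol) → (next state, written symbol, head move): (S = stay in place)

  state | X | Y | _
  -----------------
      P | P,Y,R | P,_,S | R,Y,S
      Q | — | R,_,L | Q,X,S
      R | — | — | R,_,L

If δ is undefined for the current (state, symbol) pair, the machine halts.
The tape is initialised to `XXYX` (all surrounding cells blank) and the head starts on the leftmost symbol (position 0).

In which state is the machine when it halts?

state=P head=0 tape=[X]XYX   (P,X)→(P,Y,R)
state=P head=1 tape=Y[X]YX   (P,X)→(P,Y,R)
state=P head=2 tape=YY[Y]X   (P,Y)→(P,_,S)
state=P head=2 tape=YY[_]X   (P,_)→(R,Y,S)
state=R head=2 tape=YY[Y]X
No transition is defined for (R, Y); M halts in state R.

R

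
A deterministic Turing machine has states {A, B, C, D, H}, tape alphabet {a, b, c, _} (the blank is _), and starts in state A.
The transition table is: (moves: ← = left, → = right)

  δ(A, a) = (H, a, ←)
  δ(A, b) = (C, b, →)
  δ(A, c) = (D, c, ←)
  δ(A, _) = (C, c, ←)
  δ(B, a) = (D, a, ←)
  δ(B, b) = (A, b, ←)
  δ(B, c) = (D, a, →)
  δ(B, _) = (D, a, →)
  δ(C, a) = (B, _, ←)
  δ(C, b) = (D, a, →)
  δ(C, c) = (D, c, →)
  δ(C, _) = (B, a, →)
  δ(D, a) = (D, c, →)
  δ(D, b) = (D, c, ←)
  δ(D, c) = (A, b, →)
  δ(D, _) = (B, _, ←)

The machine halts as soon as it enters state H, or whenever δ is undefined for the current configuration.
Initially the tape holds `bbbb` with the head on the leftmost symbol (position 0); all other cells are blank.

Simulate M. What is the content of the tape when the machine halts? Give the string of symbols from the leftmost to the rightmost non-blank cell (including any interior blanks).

bcbbba

state=A head=0 tape=[b]bbb___   (A,b)→(C,b,→)
state=C head=1 tape=b[b]bb___   (C,b)→(D,a,→)
state=D head=2 tape=ba[b]b___   (D,b)→(D,c,←)
state=D head=1 tape=b[a]cb___   (D,a)→(D,c,→)
state=D head=2 tape=bc[c]b___   (D,c)→(A,b,→)
state=A head=3 tape=bcb[b]___   (A,b)→(C,b,→)
state=C head=4 tape=bcbb[_]__   (C,_)→(B,a,→)
state=B head=5 tape=bcbba[_]_   (B,_)→(D,a,→)
state=D head=6 tape=bcbbaa[_]   (D,_)→(B,_,←)
state=B head=5 tape=bcbba[a]_   (B,a)→(D,a,←)
state=D head=4 tape=bcbb[a]a_   (D,a)→(D,c,→)
state=D head=5 tape=bcbbc[a]_   (D,a)→(D,c,→)
state=D head=6 tape=bcbbcc[_]   (D,_)→(B,_,←)
state=B head=5 tape=bcbbc[c]_   (B,c)→(D,a,→)
state=D head=6 tape=bcbbca[_]   (D,_)→(B,_,←)
state=B head=5 tape=bcbbc[a]_   (B,a)→(D,a,←)
state=D head=4 tape=bcbb[c]a_   (D,c)→(A,b,→)
state=A head=5 tape=bcbbb[a]_   (A,a)→(H,a,←)
state=H head=4 tape=bcbb[b]a_
The non-blank tape span at halt is bcbbba.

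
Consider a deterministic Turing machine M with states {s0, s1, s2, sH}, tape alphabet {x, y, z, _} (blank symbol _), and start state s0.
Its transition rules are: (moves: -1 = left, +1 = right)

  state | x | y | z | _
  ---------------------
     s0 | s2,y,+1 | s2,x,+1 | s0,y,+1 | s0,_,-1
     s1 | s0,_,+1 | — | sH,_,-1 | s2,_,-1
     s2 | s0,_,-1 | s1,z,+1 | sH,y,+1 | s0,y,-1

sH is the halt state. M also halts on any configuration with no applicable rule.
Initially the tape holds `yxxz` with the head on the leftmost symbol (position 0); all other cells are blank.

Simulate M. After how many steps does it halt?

15

s0 | [y]xxz__   read y → write x, move +1, go to s2
s2 | x[x]xz__   read x → write _, move -1, go to s0
s0 | [x]_xz__   read x → write y, move +1, go to s2
s2 | y[_]xz__   read _ → write y, move -1, go to s0
s0 | [y]yxz__   read y → write x, move +1, go to s2
s2 | x[y]xz__   read y → write z, move +1, go to s1
s1 | xz[x]z__   read x → write _, move +1, go to s0
s0 | xz_[z]__   read z → write y, move +1, go to s0
s0 | xz_y[_]_   read _ → write _, move -1, go to s0
s0 | xz_[y]__   read y → write x, move +1, go to s2
s2 | xz_x[_]_   read _ → write y, move -1, go to s0
s0 | xz_[x]y_   read x → write y, move +1, go to s2
s2 | xz_y[y]_   read y → write z, move +1, go to s1
s1 | xz_yz[_]   read _ → write _, move -1, go to s2
s2 | xz_y[z]_   read z → write y, move +1, go to sH
sH | xz_yy[_]
M halts after 15 transitions.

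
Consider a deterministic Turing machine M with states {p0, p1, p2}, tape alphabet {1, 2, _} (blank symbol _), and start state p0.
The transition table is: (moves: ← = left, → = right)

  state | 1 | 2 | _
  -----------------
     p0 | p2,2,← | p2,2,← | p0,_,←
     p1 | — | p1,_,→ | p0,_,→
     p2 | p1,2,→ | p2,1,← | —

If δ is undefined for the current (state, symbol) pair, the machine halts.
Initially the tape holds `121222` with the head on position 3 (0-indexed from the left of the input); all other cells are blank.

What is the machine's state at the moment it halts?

p1

p0 | 121[2]22__   read 2 → write 2, move ←, go to p2
p2 | 12[1]222__   read 1 → write 2, move →, go to p1
p1 | 122[2]22__   read 2 → write _, move →, go to p1
p1 | 122_[2]2__   read 2 → write _, move →, go to p1
p1 | 122__[2]__   read 2 → write _, move →, go to p1
p1 | 122___[_]_   read _ → write _, move →, go to p0
p0 | 122____[_]   read _ → write _, move ←, go to p0
p0 | 122___[_]_   read _ → write _, move ←, go to p0
p0 | 122__[_]__   read _ → write _, move ←, go to p0
p0 | 122_[_]___   read _ → write _, move ←, go to p0
p0 | 122[_]____   read _ → write _, move ←, go to p0
p0 | 12[2]_____   read 2 → write 2, move ←, go to p2
p2 | 1[2]2_____   read 2 → write 1, move ←, go to p2
p2 | [1]12_____   read 1 → write 2, move →, go to p1
p1 | 2[1]2_____
No transition is defined for (p1, 1); M halts in state p1.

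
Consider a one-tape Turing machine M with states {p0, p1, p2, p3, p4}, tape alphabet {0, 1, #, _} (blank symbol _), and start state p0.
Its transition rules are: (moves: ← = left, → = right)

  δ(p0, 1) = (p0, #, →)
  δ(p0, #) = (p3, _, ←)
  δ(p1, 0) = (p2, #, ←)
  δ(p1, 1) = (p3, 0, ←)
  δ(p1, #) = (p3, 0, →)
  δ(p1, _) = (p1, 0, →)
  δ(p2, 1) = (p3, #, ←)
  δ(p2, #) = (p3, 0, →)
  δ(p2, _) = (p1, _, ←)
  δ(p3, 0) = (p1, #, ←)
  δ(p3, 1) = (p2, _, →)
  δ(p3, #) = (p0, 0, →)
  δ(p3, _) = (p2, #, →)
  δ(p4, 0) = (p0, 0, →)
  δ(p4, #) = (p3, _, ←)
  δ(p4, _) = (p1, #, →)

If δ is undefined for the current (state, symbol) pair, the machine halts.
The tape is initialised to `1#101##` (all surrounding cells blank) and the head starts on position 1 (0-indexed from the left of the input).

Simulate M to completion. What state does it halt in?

state=p0 head=1 tape=__1[#]101##   (p0,#)→(p3,_,←)
state=p3 head=0 tape=__[1]_101##   (p3,1)→(p2,_,→)
state=p2 head=1 tape=___[_]101##   (p2,_)→(p1,_,←)
state=p1 head=0 tape=__[_]_101##   (p1,_)→(p1,0,→)
state=p1 head=1 tape=__0[_]101##   (p1,_)→(p1,0,→)
state=p1 head=2 tape=__00[1]01##   (p1,1)→(p3,0,←)
state=p3 head=1 tape=__0[0]001##   (p3,0)→(p1,#,←)
state=p1 head=0 tape=__[0]#001##   (p1,0)→(p2,#,←)
state=p2 head=-1 tape=_[_]##001##   (p2,_)→(p1,_,←)
state=p1 head=-2 tape=[_]_##001##   (p1,_)→(p1,0,→)
state=p1 head=-1 tape=0[_]##001##   (p1,_)→(p1,0,→)
state=p1 head=0 tape=00[#]#001##   (p1,#)→(p3,0,→)
state=p3 head=1 tape=000[#]001##   (p3,#)→(p0,0,→)
state=p0 head=2 tape=0000[0]01##
No transition is defined for (p0, 0); M halts in state p0.

p0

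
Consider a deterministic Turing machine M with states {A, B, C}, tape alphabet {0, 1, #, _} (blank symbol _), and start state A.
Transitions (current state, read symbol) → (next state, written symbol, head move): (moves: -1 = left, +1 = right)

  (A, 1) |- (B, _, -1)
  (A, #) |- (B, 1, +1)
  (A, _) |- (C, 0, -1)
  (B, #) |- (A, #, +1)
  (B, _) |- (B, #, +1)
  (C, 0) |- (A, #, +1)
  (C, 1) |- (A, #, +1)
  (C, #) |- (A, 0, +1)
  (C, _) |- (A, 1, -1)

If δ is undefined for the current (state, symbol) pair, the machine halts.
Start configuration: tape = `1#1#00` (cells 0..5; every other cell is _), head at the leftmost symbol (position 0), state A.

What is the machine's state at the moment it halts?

A

state=A head=0 tape=_[1]#1#00   (A,1)→(B,_,-1)
state=B head=-1 tape=[_]_#1#00   (B,_)→(B,#,+1)
state=B head=0 tape=#[_]#1#00   (B,_)→(B,#,+1)
state=B head=1 tape=##[#]1#00   (B,#)→(A,#,+1)
state=A head=2 tape=###[1]#00   (A,1)→(B,_,-1)
state=B head=1 tape=##[#]_#00   (B,#)→(A,#,+1)
state=A head=2 tape=###[_]#00   (A,_)→(C,0,-1)
state=C head=1 tape=##[#]0#00   (C,#)→(A,0,+1)
state=A head=2 tape=##0[0]#00
No transition is defined for (A, 0); M halts in state A.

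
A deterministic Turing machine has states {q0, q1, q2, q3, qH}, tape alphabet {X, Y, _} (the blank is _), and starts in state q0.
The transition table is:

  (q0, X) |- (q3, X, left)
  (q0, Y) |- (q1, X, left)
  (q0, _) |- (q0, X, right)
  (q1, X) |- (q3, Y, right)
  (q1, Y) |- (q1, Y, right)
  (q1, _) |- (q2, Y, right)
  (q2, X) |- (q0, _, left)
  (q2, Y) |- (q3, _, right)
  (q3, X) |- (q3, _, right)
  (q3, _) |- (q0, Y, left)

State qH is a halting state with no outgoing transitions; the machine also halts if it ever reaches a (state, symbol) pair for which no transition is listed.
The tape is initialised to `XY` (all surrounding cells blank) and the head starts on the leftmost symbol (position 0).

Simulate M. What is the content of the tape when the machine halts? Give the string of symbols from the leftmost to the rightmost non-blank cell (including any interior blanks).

Y__Y

q0 | __[X]Y   read X → write X, move left, go to q3
q3 | _[_]XY   read _ → write Y, move left, go to q0
q0 | [_]YXY   read _ → write X, move right, go to q0
q0 | X[Y]XY   read Y → write X, move left, go to q1
q1 | [X]XXY   read X → write Y, move right, go to q3
q3 | Y[X]XY   read X → write _, move right, go to q3
q3 | Y_[X]Y   read X → write _, move right, go to q3
q3 | Y__[Y]
The non-blank tape span at halt is Y__Y.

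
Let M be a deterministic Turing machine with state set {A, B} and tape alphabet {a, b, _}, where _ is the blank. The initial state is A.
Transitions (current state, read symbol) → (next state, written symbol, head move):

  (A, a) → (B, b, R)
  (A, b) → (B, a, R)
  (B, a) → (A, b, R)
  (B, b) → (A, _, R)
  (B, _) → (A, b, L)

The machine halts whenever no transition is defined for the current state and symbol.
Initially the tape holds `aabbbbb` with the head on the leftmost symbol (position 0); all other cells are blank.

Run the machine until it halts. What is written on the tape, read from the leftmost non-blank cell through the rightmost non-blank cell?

bba_a_b

state=A head=0 tape=[a]abbbbb__   (A,a)→(B,b,R)
state=B head=1 tape=b[a]bbbbb__   (B,a)→(A,b,R)
state=A head=2 tape=bb[b]bbbb__   (A,b)→(B,a,R)
state=B head=3 tape=bba[b]bbb__   (B,b)→(A,_,R)
state=A head=4 tape=bba_[b]bb__   (A,b)→(B,a,R)
state=B head=5 tape=bba_a[b]b__   (B,b)→(A,_,R)
state=A head=6 tape=bba_a_[b]__   (A,b)→(B,a,R)
state=B head=7 tape=bba_a_a[_]_   (B,_)→(A,b,L)
state=A head=6 tape=bba_a_[a]b_   (A,a)→(B,b,R)
state=B head=7 tape=bba_a_b[b]_   (B,b)→(A,_,R)
state=A head=8 tape=bba_a_b_[_]
The non-blank tape span at halt is bba_a_b.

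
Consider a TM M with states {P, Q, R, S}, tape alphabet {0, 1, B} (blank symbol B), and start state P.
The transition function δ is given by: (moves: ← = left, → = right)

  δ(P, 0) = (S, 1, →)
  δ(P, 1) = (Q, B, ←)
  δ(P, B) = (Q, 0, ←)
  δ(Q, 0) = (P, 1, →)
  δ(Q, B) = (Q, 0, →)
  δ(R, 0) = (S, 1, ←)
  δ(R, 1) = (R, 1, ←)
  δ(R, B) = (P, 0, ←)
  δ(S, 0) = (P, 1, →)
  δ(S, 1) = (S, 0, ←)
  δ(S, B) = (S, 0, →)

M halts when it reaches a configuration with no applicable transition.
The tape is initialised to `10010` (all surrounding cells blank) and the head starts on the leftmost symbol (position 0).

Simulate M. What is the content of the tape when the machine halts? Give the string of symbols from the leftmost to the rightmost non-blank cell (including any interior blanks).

state=P head=0 tape=B[1]0010B   (P,1)→(Q,B,←)
state=Q head=-1 tape=[B]B0010B   (Q,B)→(Q,0,→)
state=Q head=0 tape=0[B]0010B   (Q,B)→(Q,0,→)
state=Q head=1 tape=00[0]010B   (Q,0)→(P,1,→)
state=P head=2 tape=001[0]10B   (P,0)→(S,1,→)
state=S head=3 tape=0011[1]0B   (S,1)→(S,0,←)
state=S head=2 tape=001[1]00B   (S,1)→(S,0,←)
state=S head=1 tape=00[1]000B   (S,1)→(S,0,←)
state=S head=0 tape=0[0]0000B   (S,0)→(P,1,→)
state=P head=1 tape=01[0]000B   (P,0)→(S,1,→)
state=S head=2 tape=011[0]00B   (S,0)→(P,1,→)
state=P head=3 tape=0111[0]0B   (P,0)→(S,1,→)
state=S head=4 tape=01111[0]B   (S,0)→(P,1,→)
state=P head=5 tape=011111[B]   (P,B)→(Q,0,←)
state=Q head=4 tape=01111[1]0
The non-blank tape span at halt is 0111110.

0111110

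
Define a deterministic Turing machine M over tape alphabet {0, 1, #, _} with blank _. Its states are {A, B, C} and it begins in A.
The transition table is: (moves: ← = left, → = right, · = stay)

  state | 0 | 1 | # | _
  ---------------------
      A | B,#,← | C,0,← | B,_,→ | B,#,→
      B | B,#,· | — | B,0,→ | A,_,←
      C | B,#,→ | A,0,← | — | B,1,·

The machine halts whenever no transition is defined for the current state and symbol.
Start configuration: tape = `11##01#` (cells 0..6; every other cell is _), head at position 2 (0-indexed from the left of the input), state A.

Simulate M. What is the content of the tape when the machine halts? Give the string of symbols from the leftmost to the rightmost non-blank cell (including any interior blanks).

11_001#

state=A head=2 tape=11[#]#01#   (A,#)→(B,_,→)
state=B head=3 tape=11_[#]01#   (B,#)→(B,0,→)
state=B head=4 tape=11_0[0]1#   (B,0)→(B,#,·)
state=B head=4 tape=11_0[#]1#   (B,#)→(B,0,→)
state=B head=5 tape=11_00[1]#
The non-blank tape span at halt is 11_001#.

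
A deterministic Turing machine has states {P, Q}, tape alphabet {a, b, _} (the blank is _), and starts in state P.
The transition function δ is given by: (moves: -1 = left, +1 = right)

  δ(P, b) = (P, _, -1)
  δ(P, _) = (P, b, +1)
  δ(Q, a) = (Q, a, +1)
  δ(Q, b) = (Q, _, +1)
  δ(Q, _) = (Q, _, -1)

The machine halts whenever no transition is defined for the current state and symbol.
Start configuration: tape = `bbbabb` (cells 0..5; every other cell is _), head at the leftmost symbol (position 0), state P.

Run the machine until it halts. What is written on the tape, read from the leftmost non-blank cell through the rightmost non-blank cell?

state=P head=0 tape=___[b]bbabb   (P,b)→(P,_,-1)
state=P head=-1 tape=__[_]_bbabb   (P,_)→(P,b,+1)
state=P head=0 tape=__b[_]bbabb   (P,_)→(P,b,+1)
state=P head=1 tape=__bb[b]babb   (P,b)→(P,_,-1)
state=P head=0 tape=__b[b]_babb   (P,b)→(P,_,-1)
state=P head=-1 tape=__[b]__babb   (P,b)→(P,_,-1)
state=P head=-2 tape=_[_]___babb   (P,_)→(P,b,+1)
state=P head=-1 tape=_b[_]__babb   (P,_)→(P,b,+1)
state=P head=0 tape=_bb[_]_babb   (P,_)→(P,b,+1)
state=P head=1 tape=_bbb[_]babb   (P,_)→(P,b,+1)
state=P head=2 tape=_bbbb[b]abb   (P,b)→(P,_,-1)
state=P head=1 tape=_bbb[b]_abb   (P,b)→(P,_,-1)
state=P head=0 tape=_bb[b]__abb   (P,b)→(P,_,-1)
state=P head=-1 tape=_b[b]___abb   (P,b)→(P,_,-1)
state=P head=-2 tape=_[b]____abb   (P,b)→(P,_,-1)
state=P head=-3 tape=[_]_____abb   (P,_)→(P,b,+1)
state=P head=-2 tape=b[_]____abb   (P,_)→(P,b,+1)
state=P head=-1 tape=bb[_]___abb   (P,_)→(P,b,+1)
state=P head=0 tape=bbb[_]__abb   (P,_)→(P,b,+1)
state=P head=1 tape=bbbb[_]_abb   (P,_)→(P,b,+1)
state=P head=2 tape=bbbbb[_]abb   (P,_)→(P,b,+1)
state=P head=3 tape=bbbbbb[a]bb
The non-blank tape span at halt is bbbbbbabb.

bbbbbbabb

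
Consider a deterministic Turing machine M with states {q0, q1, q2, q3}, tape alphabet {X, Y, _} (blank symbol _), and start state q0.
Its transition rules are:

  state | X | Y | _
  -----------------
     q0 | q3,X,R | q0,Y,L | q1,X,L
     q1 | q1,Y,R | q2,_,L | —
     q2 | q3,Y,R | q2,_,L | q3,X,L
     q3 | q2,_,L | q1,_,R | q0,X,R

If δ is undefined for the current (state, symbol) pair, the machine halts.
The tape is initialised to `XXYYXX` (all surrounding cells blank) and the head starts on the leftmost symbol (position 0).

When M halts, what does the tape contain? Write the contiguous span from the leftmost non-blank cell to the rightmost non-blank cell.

XXYYY_XX

state=q0 head=0 tape=__[X]XYYXX   (q0,X)→(q3,X,R)
state=q3 head=1 tape=__X[X]YYXX   (q3,X)→(q2,_,L)
state=q2 head=0 tape=__[X]_YYXX   (q2,X)→(q3,Y,R)
state=q3 head=1 tape=__Y[_]YYXX   (q3,_)→(q0,X,R)
state=q0 head=2 tape=__YX[Y]YXX   (q0,Y)→(q0,Y,L)
state=q0 head=1 tape=__Y[X]YYXX   (q0,X)→(q3,X,R)
state=q3 head=2 tape=__YX[Y]YXX   (q3,Y)→(q1,_,R)
state=q1 head=3 tape=__YX_[Y]XX   (q1,Y)→(q2,_,L)
state=q2 head=2 tape=__YX[_]_XX   (q2,_)→(q3,X,L)
state=q3 head=1 tape=__Y[X]X_XX   (q3,X)→(q2,_,L)
state=q2 head=0 tape=__[Y]_X_XX   (q2,Y)→(q2,_,L)
state=q2 head=-1 tape=_[_]__X_XX   (q2,_)→(q3,X,L)
state=q3 head=-2 tape=[_]X__X_XX   (q3,_)→(q0,X,R)
state=q0 head=-1 tape=X[X]__X_XX   (q0,X)→(q3,X,R)
state=q3 head=0 tape=XX[_]_X_XX   (q3,_)→(q0,X,R)
state=q0 head=1 tape=XXX[_]X_XX   (q0,_)→(q1,X,L)
state=q1 head=0 tape=XX[X]XX_XX   (q1,X)→(q1,Y,R)
state=q1 head=1 tape=XXY[X]X_XX   (q1,X)→(q1,Y,R)
state=q1 head=2 tape=XXYY[X]_XX   (q1,X)→(q1,Y,R)
state=q1 head=3 tape=XXYYY[_]XX
The non-blank tape span at halt is XXYYY_XX.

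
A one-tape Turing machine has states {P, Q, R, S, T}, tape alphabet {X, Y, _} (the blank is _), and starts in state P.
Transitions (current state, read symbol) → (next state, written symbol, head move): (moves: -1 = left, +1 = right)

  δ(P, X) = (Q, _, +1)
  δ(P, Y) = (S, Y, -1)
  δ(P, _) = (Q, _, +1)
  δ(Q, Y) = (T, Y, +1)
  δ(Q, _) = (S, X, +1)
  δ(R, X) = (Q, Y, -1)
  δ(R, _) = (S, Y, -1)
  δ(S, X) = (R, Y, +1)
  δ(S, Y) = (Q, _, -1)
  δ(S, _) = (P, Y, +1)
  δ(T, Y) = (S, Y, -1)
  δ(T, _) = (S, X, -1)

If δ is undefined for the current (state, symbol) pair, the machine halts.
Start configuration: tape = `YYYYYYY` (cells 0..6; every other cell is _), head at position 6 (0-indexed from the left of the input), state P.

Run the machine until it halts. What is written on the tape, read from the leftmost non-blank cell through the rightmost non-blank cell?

XY_XXXXY

P | _YYYYYY[Y]   read Y → write Y, move -1, go to S
S | _YYYYY[Y]Y   read Y → write _, move -1, go to Q
Q | _YYYY[Y]_Y   read Y → write Y, move +1, go to T
T | _YYYYY[_]Y   read _ → write X, move -1, go to S
S | _YYYY[Y]XY   read Y → write _, move -1, go to Q
Q | _YYY[Y]_XY   read Y → write Y, move +1, go to T
T | _YYYY[_]XY   read _ → write X, move -1, go to S
S | _YYY[Y]XXY   read Y → write _, move -1, go to Q
Q | _YY[Y]_XXY   read Y → write Y, move +1, go to T
T | _YYY[_]XXY   read _ → write X, move -1, go to S
S | _YY[Y]XXXY   read Y → write _, move -1, go to Q
Q | _Y[Y]_XXXY   read Y → write Y, move +1, go to T
T | _YY[_]XXXY   read _ → write X, move -1, go to S
S | _Y[Y]XXXXY   read Y → write _, move -1, go to Q
Q | _[Y]_XXXXY   read Y → write Y, move +1, go to T
T | _Y[_]XXXXY   read _ → write X, move -1, go to S
S | _[Y]XXXXXY   read Y → write _, move -1, go to Q
Q | [_]_XXXXXY   read _ → write X, move +1, go to S
S | X[_]XXXXXY   read _ → write Y, move +1, go to P
P | XY[X]XXXXY   read X → write _, move +1, go to Q
Q | XY_[X]XXXY
The non-blank tape span at halt is XY_XXXXY.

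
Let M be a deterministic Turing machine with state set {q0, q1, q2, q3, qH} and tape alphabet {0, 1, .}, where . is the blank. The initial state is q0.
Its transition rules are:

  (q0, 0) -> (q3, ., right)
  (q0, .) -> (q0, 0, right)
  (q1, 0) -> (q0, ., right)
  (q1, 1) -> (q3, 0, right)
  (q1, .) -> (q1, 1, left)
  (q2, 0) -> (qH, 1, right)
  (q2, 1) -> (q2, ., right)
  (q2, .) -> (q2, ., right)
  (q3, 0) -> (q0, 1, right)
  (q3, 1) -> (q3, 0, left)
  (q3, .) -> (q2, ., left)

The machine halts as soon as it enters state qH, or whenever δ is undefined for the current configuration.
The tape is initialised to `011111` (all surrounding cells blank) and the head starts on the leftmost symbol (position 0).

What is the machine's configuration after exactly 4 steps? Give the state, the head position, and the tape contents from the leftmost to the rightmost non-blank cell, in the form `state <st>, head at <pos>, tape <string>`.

state q2, head at 0, tape 01111

state=q0 head=0 tape=.[0]11111   (q0,0)→(q3,.,right)
state=q3 head=1 tape=..[1]1111   (q3,1)→(q3,0,left)
state=q3 head=0 tape=.[.]01111   (q3,.)→(q2,.,left)
state=q2 head=-1 tape=[.].01111   (q2,.)→(q2,.,right)
state=q2 head=0 tape=.[.]01111
After 4 steps: state q2, head at 0, tape 01111.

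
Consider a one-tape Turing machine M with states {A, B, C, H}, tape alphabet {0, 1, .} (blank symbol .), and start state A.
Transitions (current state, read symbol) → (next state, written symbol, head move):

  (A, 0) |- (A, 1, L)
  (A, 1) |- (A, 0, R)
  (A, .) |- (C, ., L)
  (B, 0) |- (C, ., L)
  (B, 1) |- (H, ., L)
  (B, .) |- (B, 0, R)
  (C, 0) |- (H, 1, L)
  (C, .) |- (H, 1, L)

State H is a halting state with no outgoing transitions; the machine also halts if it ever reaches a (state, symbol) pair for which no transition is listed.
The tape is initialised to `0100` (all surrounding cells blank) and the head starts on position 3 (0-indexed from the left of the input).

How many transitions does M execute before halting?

A | 010[0].   read 0 → write 1, move L, go to A
A | 01[0]1.   read 0 → write 1, move L, go to A
A | 0[1]11.   read 1 → write 0, move R, go to A
A | 00[1]1.   read 1 → write 0, move R, go to A
A | 000[1].   read 1 → write 0, move R, go to A
A | 0000[.]   read . → write ., move L, go to C
C | 000[0].   read 0 → write 1, move L, go to H
H | 00[0]1.
M halts after 7 transitions.

7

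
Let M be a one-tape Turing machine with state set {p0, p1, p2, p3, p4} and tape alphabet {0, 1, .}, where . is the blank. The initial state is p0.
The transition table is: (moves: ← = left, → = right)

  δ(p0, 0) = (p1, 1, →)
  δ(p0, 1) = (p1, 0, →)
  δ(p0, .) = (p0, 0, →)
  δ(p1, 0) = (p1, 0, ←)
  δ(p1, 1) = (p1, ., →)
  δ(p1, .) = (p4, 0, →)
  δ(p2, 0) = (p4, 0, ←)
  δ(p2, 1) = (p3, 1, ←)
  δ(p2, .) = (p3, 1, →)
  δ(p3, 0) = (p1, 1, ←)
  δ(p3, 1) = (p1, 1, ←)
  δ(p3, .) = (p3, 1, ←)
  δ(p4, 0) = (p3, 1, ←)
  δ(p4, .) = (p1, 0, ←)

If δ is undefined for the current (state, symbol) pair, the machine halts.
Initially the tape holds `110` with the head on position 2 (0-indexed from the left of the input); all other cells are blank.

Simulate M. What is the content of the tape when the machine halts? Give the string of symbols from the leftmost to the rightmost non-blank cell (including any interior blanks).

state=p0 head=2 tape=11[0]..   (p0,0)→(p1,1,→)
state=p1 head=3 tape=111[.].   (p1,.)→(p4,0,→)
state=p4 head=4 tape=1110[.]   (p4,.)→(p1,0,←)
state=p1 head=3 tape=111[0]0   (p1,0)→(p1,0,←)
state=p1 head=2 tape=11[1]00   (p1,1)→(p1,.,→)
state=p1 head=3 tape=11.[0]0   (p1,0)→(p1,0,←)
state=p1 head=2 tape=11[.]00   (p1,.)→(p4,0,→)
state=p4 head=3 tape=110[0]0   (p4,0)→(p3,1,←)
state=p3 head=2 tape=11[0]10   (p3,0)→(p1,1,←)
state=p1 head=1 tape=1[1]110   (p1,1)→(p1,.,→)
state=p1 head=2 tape=1.[1]10   (p1,1)→(p1,.,→)
state=p1 head=3 tape=1..[1]0   (p1,1)→(p1,.,→)
state=p1 head=4 tape=1...[0]   (p1,0)→(p1,0,←)
state=p1 head=3 tape=1..[.]0   (p1,.)→(p4,0,→)
state=p4 head=4 tape=1..0[0]   (p4,0)→(p3,1,←)
state=p3 head=3 tape=1..[0]1   (p3,0)→(p1,1,←)
state=p1 head=2 tape=1.[.]11   (p1,.)→(p4,0,→)
state=p4 head=3 tape=1.0[1]1
The non-blank tape span at halt is 1.011.

1.011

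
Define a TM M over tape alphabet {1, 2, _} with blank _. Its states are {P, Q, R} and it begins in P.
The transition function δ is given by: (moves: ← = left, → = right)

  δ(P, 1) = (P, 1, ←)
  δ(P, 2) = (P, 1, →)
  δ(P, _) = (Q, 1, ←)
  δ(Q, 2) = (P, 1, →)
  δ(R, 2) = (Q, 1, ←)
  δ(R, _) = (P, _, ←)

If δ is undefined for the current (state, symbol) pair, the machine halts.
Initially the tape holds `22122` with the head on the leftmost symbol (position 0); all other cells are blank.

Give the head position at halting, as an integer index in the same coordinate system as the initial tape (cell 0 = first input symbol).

-2

P | __[2]2122   read 2 → write 1, move →, go to P
P | __1[2]122   read 2 → write 1, move →, go to P
P | __11[1]22   read 1 → write 1, move ←, go to P
P | __1[1]122   read 1 → write 1, move ←, go to P
P | __[1]1122   read 1 → write 1, move ←, go to P
P | _[_]11122   read _ → write 1, move ←, go to Q
Q | [_]111122
At halt the head is at cell -2.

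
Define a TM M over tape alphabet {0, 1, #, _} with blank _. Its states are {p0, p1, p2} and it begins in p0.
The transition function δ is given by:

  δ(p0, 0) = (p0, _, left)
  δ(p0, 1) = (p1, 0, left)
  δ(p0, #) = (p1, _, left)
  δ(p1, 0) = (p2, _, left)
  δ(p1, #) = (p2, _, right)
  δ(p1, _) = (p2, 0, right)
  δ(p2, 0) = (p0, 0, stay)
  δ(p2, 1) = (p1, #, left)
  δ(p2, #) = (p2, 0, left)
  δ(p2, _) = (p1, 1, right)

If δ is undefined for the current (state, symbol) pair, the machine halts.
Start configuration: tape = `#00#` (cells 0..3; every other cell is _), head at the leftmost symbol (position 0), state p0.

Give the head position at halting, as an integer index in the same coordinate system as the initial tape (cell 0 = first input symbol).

state=p0 head=0 tape=____[#]00#   (p0,#)→(p1,_,left)
state=p1 head=-1 tape=___[_]_00#   (p1,_)→(p2,0,right)
state=p2 head=0 tape=___0[_]00#   (p2,_)→(p1,1,right)
state=p1 head=1 tape=___01[0]0#   (p1,0)→(p2,_,left)
state=p2 head=0 tape=___0[1]_0#   (p2,1)→(p1,#,left)
state=p1 head=-1 tape=___[0]#_0#   (p1,0)→(p2,_,left)
state=p2 head=-2 tape=__[_]_#_0#   (p2,_)→(p1,1,right)
state=p1 head=-1 tape=__1[_]#_0#   (p1,_)→(p2,0,right)
state=p2 head=0 tape=__10[#]_0#   (p2,#)→(p2,0,left)
state=p2 head=-1 tape=__1[0]0_0#   (p2,0)→(p0,0,stay)
state=p0 head=-1 tape=__1[0]0_0#   (p0,0)→(p0,_,left)
state=p0 head=-2 tape=__[1]_0_0#   (p0,1)→(p1,0,left)
state=p1 head=-3 tape=_[_]0_0_0#   (p1,_)→(p2,0,right)
state=p2 head=-2 tape=_0[0]_0_0#   (p2,0)→(p0,0,stay)
state=p0 head=-2 tape=_0[0]_0_0#   (p0,0)→(p0,_,left)
state=p0 head=-3 tape=_[0]__0_0#   (p0,0)→(p0,_,left)
state=p0 head=-4 tape=[_]___0_0#
At halt the head is at cell -4.

-4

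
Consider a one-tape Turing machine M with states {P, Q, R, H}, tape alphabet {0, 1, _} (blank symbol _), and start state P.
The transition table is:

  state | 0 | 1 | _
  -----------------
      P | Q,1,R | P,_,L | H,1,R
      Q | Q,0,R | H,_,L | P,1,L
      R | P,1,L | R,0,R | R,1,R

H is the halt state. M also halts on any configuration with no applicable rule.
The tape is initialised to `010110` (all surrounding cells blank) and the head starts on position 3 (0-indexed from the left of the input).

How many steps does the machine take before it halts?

state=P head=3 tape=_010[1]10   (P,1)→(P,_,L)
state=P head=2 tape=_01[0]_10   (P,0)→(Q,1,R)
state=Q head=3 tape=_011[_]10   (Q,_)→(P,1,L)
state=P head=2 tape=_01[1]110   (P,1)→(P,_,L)
state=P head=1 tape=_0[1]_110   (P,1)→(P,_,L)
state=P head=0 tape=_[0]__110   (P,0)→(Q,1,R)
state=Q head=1 tape=_1[_]_110   (Q,_)→(P,1,L)
state=P head=0 tape=_[1]1_110   (P,1)→(P,_,L)
state=P head=-1 tape=[_]_1_110   (P,_)→(H,1,R)
state=H head=0 tape=1[_]1_110
M halts after 9 transitions.

9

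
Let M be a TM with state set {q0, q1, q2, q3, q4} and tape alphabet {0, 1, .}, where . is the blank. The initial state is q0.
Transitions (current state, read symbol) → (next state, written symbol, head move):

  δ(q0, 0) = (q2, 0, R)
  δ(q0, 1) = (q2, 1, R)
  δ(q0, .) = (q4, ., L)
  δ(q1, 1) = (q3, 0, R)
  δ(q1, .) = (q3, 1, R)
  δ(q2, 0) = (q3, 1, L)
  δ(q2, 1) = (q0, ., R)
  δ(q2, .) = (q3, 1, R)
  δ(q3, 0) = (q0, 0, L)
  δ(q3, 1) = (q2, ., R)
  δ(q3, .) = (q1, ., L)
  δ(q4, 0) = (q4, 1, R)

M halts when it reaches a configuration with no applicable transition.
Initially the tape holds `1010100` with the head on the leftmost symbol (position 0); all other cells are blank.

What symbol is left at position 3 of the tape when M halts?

q0 | [1]010100..   read 1 → write 1, move R, go to q2
q2 | 1[0]10100..   read 0 → write 1, move L, go to q3
q3 | [1]110100..   read 1 → write ., move R, go to q2
q2 | .[1]10100..   read 1 → write ., move R, go to q0
q0 | ..[1]0100..   read 1 → write 1, move R, go to q2
q2 | ..1[0]100..   read 0 → write 1, move L, go to q3
q3 | ..[1]1100..   read 1 → write ., move R, go to q2
q2 | ...[1]100..   read 1 → write ., move R, go to q0
q0 | ....[1]00..   read 1 → write 1, move R, go to q2
q2 | ....1[0]0..   read 0 → write 1, move L, go to q3
q3 | ....[1]10..   read 1 → write ., move R, go to q2
q2 | .....[1]0..   read 1 → write ., move R, go to q0
q0 | ......[0]..   read 0 → write 0, move R, go to q2
q2 | ......0[.].   read . → write 1, move R, go to q3
q3 | ......01[.]   read . → write ., move L, go to q1
q1 | ......0[1].   read 1 → write 0, move R, go to q3
q3 | ......00[.]   read . → write ., move L, go to q1
q1 | ......0[0].
Cell 3 holds . when M halts.

.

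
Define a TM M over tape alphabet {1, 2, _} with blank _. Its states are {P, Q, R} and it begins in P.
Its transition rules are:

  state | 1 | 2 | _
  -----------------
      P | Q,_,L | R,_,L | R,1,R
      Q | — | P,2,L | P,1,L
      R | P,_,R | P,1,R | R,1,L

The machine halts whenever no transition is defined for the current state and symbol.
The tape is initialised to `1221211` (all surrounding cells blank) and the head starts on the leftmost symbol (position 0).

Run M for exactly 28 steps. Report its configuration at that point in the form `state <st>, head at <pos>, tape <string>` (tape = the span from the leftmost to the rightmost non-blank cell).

P | __[1]221211   read 1 → write _, move L, go to Q
Q | _[_]_221211   read _ → write 1, move L, go to P
P | [_]1_221211   read _ → write 1, move R, go to R
R | 1[1]_221211   read 1 → write _, move R, go to P
P | 1_[_]221211   read _ → write 1, move R, go to R
R | 1_1[2]21211   read 2 → write 1, move R, go to P
P | 1_11[2]1211   read 2 → write _, move L, go to R
R | 1_1[1]_1211   read 1 → write _, move R, go to P
P | 1_1_[_]1211   read _ → write 1, move R, go to R
R | 1_1_1[1]211   read 1 → write _, move R, go to P
P | 1_1_1_[2]11   read 2 → write _, move L, go to R
R | 1_1_1[_]_11   read _ → write 1, move L, go to R
R | 1_1_[1]1_11   read 1 → write _, move R, go to P
P | 1_1__[1]_11   read 1 → write _, move L, go to Q
Q | 1_1_[_]__11   read _ → write 1, move L, go to P
P | 1_1[_]1__11   read _ → write 1, move R, go to R
R | 1_11[1]__11   read 1 → write _, move R, go to P
P | 1_11_[_]_11   read _ → write 1, move R, go to R
R | 1_11_1[_]11   read _ → write 1, move L, go to R
R | 1_11_[1]111   read 1 → write _, move R, go to P
P | 1_11__[1]11   read 1 → write _, move L, go to Q
Q | 1_11_[_]_11   read _ → write 1, move L, go to P
P | 1_11[_]1_11   read _ → write 1, move R, go to R
R | 1_111[1]_11   read 1 → write _, move R, go to P
P | 1_111_[_]11   read _ → write 1, move R, go to R
R | 1_111_1[1]1   read 1 → write _, move R, go to P
P | 1_111_1_[1]   read 1 → write _, move L, go to Q
Q | 1_111_1[_]_   read _ → write 1, move L, go to P
P | 1_111_[1]1_
After 28 steps: state P, head at 4, tape 1_111_11.

state P, head at 4, tape 1_111_11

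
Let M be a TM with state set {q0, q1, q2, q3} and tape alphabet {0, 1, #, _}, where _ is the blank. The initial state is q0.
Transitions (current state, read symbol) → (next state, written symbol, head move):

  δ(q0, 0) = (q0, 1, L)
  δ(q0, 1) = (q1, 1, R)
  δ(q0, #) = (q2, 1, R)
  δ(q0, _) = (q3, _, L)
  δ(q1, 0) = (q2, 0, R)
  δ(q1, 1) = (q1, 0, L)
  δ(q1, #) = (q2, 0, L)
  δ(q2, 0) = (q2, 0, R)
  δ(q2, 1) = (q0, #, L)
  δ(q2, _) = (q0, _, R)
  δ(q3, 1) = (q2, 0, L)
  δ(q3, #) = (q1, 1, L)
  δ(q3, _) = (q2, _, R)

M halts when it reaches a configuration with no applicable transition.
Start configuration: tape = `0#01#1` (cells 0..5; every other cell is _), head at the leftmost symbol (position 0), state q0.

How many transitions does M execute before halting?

state=q0 head=0 tape=__[0]#01#1   (q0,0)→(q0,1,L)
state=q0 head=-1 tape=_[_]1#01#1   (q0,_)→(q3,_,L)
state=q3 head=-2 tape=[_]_1#01#1   (q3,_)→(q2,_,R)
state=q2 head=-1 tape=_[_]1#01#1   (q2,_)→(q0,_,R)
state=q0 head=0 tape=__[1]#01#1   (q0,1)→(q1,1,R)
state=q1 head=1 tape=__1[#]01#1   (q1,#)→(q2,0,L)
state=q2 head=0 tape=__[1]001#1   (q2,1)→(q0,#,L)
state=q0 head=-1 tape=_[_]#001#1   (q0,_)→(q3,_,L)
state=q3 head=-2 tape=[_]_#001#1   (q3,_)→(q2,_,R)
state=q2 head=-1 tape=_[_]#001#1   (q2,_)→(q0,_,R)
state=q0 head=0 tape=__[#]001#1   (q0,#)→(q2,1,R)
state=q2 head=1 tape=__1[0]01#1   (q2,0)→(q2,0,R)
state=q2 head=2 tape=__10[0]1#1   (q2,0)→(q2,0,R)
state=q2 head=3 tape=__100[1]#1   (q2,1)→(q0,#,L)
state=q0 head=2 tape=__10[0]##1   (q0,0)→(q0,1,L)
state=q0 head=1 tape=__1[0]1##1   (q0,0)→(q0,1,L)
state=q0 head=0 tape=__[1]11##1   (q0,1)→(q1,1,R)
state=q1 head=1 tape=__1[1]1##1   (q1,1)→(q1,0,L)
state=q1 head=0 tape=__[1]01##1   (q1,1)→(q1,0,L)
state=q1 head=-1 tape=_[_]001##1
M halts after 19 transitions.

19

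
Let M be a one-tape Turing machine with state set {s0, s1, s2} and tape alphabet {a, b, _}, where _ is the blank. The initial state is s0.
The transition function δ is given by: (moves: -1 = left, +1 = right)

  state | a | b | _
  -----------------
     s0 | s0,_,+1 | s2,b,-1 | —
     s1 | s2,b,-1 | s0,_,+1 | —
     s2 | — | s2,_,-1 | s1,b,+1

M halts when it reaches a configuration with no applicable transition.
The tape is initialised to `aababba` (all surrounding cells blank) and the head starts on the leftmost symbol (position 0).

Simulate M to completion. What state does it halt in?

s0 | [a]ababba_   read a → write _, move +1, go to s0
s0 | _[a]babba_   read a → write _, move +1, go to s0
s0 | __[b]abba_   read b → write b, move -1, go to s2
s2 | _[_]babba_   read _ → write b, move +1, go to s1
s1 | _b[b]abba_   read b → write _, move +1, go to s0
s0 | _b_[a]bba_   read a → write _, move +1, go to s0
s0 | _b__[b]ba_   read b → write b, move -1, go to s2
s2 | _b_[_]bba_   read _ → write b, move +1, go to s1
s1 | _b_b[b]ba_   read b → write _, move +1, go to s0
s0 | _b_b_[b]a_   read b → write b, move -1, go to s2
s2 | _b_b[_]ba_   read _ → write b, move +1, go to s1
s1 | _b_bb[b]a_   read b → write _, move +1, go to s0
s0 | _b_bb_[a]_   read a → write _, move +1, go to s0
s0 | _b_bb__[_]
No transition is defined for (s0, _); M halts in state s0.

s0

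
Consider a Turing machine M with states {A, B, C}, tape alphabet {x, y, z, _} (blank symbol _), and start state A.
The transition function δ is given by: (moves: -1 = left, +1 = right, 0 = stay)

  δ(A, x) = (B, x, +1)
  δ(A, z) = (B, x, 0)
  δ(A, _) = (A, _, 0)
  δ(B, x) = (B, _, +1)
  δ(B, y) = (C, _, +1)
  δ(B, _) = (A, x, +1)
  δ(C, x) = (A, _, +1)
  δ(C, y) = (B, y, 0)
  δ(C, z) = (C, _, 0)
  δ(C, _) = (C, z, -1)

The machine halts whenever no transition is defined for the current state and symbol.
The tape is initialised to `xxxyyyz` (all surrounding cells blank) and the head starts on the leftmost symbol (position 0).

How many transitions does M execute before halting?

state=A head=0 tape=[x]xxyyyz   (A,x)→(B,x,+1)
state=B head=1 tape=x[x]xyyyz   (B,x)→(B,_,+1)
state=B head=2 tape=x_[x]yyyz   (B,x)→(B,_,+1)
state=B head=3 tape=x__[y]yyz   (B,y)→(C,_,+1)
state=C head=4 tape=x___[y]yz   (C,y)→(B,y,0)
state=B head=4 tape=x___[y]yz   (B,y)→(C,_,+1)
state=C head=5 tape=x____[y]z   (C,y)→(B,y,0)
state=B head=5 tape=x____[y]z   (B,y)→(C,_,+1)
state=C head=6 tape=x_____[z]   (C,z)→(C,_,0)
state=C head=6 tape=x_____[_]   (C,_)→(C,z,-1)
state=C head=5 tape=x____[_]z   (C,_)→(C,z,-1)
state=C head=4 tape=x___[_]zz   (C,_)→(C,z,-1)
state=C head=3 tape=x__[_]zzz   (C,_)→(C,z,-1)
state=C head=2 tape=x_[_]zzzz   (C,_)→(C,z,-1)
state=C head=1 tape=x[_]zzzzz   (C,_)→(C,z,-1)
state=C head=0 tape=[x]zzzzzz   (C,x)→(A,_,+1)
state=A head=1 tape=_[z]zzzzz   (A,z)→(B,x,0)
state=B head=1 tape=_[x]zzzzz   (B,x)→(B,_,+1)
state=B head=2 tape=__[z]zzzz
M halts after 18 transitions.

18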